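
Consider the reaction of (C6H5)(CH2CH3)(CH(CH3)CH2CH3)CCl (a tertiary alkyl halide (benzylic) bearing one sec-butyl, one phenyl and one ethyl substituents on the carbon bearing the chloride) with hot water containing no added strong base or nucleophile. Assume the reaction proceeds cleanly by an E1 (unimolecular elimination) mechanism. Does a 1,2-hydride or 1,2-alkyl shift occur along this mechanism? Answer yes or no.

no

The first-formed carbocation is tertiary.
No single 1,2-shift to an adjacent carbon would produce a more-substituted cation than the one already present, so no rearrangement occurs.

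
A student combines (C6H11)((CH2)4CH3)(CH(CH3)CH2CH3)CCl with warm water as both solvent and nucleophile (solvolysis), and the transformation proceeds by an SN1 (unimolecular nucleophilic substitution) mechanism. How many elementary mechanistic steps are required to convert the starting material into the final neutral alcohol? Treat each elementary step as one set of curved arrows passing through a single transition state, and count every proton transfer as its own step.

Step 1: Ionisation: the C–Cl σ-bond cleaves heterolytically; both bonding electrons depart with Cl⁻, leaving a tertiary carbocation at the α-carbon.
(No 1,2-shift: no single shift to an adjacent carbon would give a more stable cation.)
Step 2: Nucleophilic capture: the oxygen of H2O bonds to the cationic carbon, producing an oxonium-ion intermediate.
Step 3: A second solvent molecule removes the proton on oxygen, giving the neutral alcohol product.
Total: 3 elementary steps.

3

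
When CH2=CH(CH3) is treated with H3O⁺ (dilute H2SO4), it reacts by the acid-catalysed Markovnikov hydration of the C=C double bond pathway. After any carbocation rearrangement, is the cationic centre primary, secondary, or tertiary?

Step 1: The π electrons of the C=C bond attack a proton of H3O⁺; Markovnikov addition places the new C–H on the less-substituted alkene carbon, so the positive charge ends up on the more-substituted carbon — a secondary carbocation. H2O is released.
No single 1,2-shift to an adjacent carbon would give a more-substituted cation, so no rearrangement occurs.

secondary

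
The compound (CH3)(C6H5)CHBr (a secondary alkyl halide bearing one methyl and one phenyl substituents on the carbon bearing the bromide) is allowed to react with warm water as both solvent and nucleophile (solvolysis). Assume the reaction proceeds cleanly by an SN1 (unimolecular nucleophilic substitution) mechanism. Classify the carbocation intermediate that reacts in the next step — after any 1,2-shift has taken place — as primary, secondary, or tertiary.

Step 1: Ionisation: the C–Br σ-bond cleaves heterolytically; both bonding electrons depart with Br⁻, leaving a secondary carbocation at the α-carbon.
No single 1,2-shift to an adjacent carbon would give a more-substituted cation, so no rearrangement occurs.

secondary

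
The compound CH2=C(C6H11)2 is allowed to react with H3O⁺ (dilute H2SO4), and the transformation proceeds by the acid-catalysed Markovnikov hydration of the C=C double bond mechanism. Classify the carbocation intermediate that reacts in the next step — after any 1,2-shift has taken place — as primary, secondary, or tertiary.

Step 1: The π electrons of the C=C bond attack a proton of H3O⁺; Markovnikov addition places the new C–H on the less-substituted alkene carbon, so the positive charge ends up on the more-substituted carbon — a tertiary carbocation. H2O is released.
No single 1,2-shift to an adjacent carbon would give a more-substituted cation, so no rearrangement occurs.

tertiary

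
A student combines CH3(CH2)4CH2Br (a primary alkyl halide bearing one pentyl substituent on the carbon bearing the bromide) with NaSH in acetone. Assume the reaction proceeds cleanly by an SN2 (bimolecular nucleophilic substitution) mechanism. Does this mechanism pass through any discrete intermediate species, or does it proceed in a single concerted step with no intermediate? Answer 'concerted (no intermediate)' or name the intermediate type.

concerted (no intermediate)

HS⁻ attacks the back face of the α-carbon while Br⁻ departs with the C–Br bonding pair — a single concerted displacement through a pentacoordinate transition state.
All bond changes occur in one transition state; no discrete intermediate is formed.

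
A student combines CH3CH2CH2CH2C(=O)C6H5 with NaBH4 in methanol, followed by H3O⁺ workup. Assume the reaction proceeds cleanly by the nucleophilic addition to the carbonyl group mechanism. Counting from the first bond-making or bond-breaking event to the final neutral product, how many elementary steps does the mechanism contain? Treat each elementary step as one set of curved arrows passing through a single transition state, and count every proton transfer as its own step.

2

Step 1: Nucleophilic addition: H⁻ (delivered from BH4⁻) adds to the carbonyl carbon, pushing the π(C=O) electron pair onto oxygen and giving a tetrahedral alkoxide.
Step 2: The alkoxide picks up a proton during H3O⁺ workup to yield an alcohol.
Total: 2 elementary steps.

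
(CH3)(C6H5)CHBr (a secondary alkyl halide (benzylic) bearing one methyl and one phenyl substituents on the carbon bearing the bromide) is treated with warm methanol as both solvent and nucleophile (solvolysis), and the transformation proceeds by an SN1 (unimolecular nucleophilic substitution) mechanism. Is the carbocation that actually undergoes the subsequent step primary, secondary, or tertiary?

secondary

Step 1: The C–Br bond breaks with both electrons going to the bromide; Br⁻ leaves and a secondary carbocation remains.
No single 1,2-shift to an adjacent carbon would give a more-substituted cation, so no rearrangement occurs.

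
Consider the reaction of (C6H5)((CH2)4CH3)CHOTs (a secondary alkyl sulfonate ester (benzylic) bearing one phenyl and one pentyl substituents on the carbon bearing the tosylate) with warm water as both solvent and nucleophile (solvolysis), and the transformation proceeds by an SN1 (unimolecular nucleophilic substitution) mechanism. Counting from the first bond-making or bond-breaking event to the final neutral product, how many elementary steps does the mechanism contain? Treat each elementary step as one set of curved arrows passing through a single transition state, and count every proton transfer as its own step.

Step 1: Unassisted departure of TsO⁻ (taking the C–O bonding pair) generates a secondary carbocation.
(No 1,2-shift: no single shift to an adjacent carbon would give a more stable cation.)
Step 2: A lone pair on the oxygen of H2O attacks the carbocation, forming a new C–O σ-bond and an oxonium ion.
Step 3: Proton transfer from the O–H of the oxonium ion to a solvent molecule delivers the neutral alcohol.
Total: 3 elementary steps.

3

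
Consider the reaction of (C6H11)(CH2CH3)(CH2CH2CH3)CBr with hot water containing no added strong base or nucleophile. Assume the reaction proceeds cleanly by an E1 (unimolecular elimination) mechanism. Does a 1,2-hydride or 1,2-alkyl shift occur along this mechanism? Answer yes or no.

no

The first-formed carbocation is tertiary.
No single 1,2-shift to an adjacent carbon would produce a more-substituted cation than the one already present, so no rearrangement occurs.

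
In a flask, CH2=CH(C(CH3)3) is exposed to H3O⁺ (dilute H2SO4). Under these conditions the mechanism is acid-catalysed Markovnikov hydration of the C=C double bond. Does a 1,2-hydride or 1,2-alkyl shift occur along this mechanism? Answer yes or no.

The first-formed carbocation is secondary.
The adjacent tert-butyl carbon has no hydrogen but bears methyl groups; migration of one methyl with its bonding pair (a 1,2-methyl shift) places the charge on a tertiary centre.
Tertiary is more stable than secondary, so the shift occurs.

yes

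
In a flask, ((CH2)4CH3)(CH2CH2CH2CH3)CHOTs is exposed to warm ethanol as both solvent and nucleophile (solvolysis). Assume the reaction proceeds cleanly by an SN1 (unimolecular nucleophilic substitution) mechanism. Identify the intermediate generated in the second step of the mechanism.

Step 1: Rate-determining heterolysis of the C–O bond gives TsO⁻ and a secondary carbocation.
Step 2: Nucleophilic capture: the oxygen of CH3CH2OH bonds to the cationic carbon, producing an oxonium-ion intermediate.
After step 2 the species present is an oxonium ion.

oxonium ion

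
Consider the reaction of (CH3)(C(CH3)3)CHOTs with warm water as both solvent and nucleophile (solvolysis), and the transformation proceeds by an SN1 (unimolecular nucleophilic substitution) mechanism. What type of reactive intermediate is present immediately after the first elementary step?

Step 1: Rate-determining heterolysis of the C–O bond gives TsO⁻ and a secondary carbocation.
After step 1 the species present is a secondary carbocation.

secondary carbocation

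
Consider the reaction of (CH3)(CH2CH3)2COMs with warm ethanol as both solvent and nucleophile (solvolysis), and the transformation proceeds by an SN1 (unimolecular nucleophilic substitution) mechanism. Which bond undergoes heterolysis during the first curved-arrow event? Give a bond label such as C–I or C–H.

C–O

Step 1: Ionisation: the C–O σ-bond cleaves heterolytically; both bonding electrons depart with MsO⁻, leaving a tertiary carbocation at the α-carbon.
The bond broken in this step is the C–O bond.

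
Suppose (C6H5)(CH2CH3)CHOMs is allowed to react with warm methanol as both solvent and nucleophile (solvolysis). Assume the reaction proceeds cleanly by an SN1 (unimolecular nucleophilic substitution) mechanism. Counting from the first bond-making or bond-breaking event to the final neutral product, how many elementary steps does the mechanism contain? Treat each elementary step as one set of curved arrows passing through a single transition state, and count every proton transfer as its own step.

Step 1: Rate-determining heterolysis of the C–O bond gives MsO⁻ and a secondary carbocation.
(No 1,2-shift: no single shift to an adjacent carbon would give a more stable cation.)
Step 2: Nucleophilic capture: the oxygen of CH3OH bonds to the cationic carbon, producing an oxonium-ion intermediate.
Step 3: Deprotonation of the oxonium oxygen by solvent methanol yields the neutral ether.
Total: 3 elementary steps.

3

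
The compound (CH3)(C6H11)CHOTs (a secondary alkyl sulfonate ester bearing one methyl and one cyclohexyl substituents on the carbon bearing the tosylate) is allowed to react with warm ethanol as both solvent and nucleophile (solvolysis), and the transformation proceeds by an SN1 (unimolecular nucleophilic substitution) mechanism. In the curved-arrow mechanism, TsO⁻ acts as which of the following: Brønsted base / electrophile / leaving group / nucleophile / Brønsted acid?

Step 1: The C–O bond breaks with both electrons going to the tosylate; TsO⁻ leaves and a secondary carbocation remains.
TsO⁻ departs with both electrons of the breaking σ-bond — that is the definition of a leaving group.

leaving group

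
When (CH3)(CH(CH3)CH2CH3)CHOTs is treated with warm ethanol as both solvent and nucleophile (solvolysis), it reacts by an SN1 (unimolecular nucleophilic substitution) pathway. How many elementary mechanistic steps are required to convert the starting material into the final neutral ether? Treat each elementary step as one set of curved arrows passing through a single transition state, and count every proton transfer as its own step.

4

Step 1: The C–O bond breaks with both electrons going to the tosylate; TsO⁻ leaves and a secondary carbocation remains.
Step 2: Carbocation rearrangement: a 1,2-hydride shift from the adjacent sec-butyl carbon converts the initially-formed secondary cation into the more stable tertiary cation.
Step 3: CH3CH2OH donates an oxygen lone pair into the empty p orbital of the cation, giving a protonated ether (an oxonium ion).
Step 4: A second solvent molecule removes the proton on oxygen, giving the neutral ether product.
Total: 4 elementary steps.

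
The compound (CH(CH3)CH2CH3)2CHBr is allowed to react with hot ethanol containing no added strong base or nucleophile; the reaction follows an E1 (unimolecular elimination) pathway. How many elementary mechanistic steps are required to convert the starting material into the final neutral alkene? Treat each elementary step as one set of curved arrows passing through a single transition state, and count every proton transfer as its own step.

Step 1: Rate-determining heterolysis of the C–Br bond gives Br⁻ and a secondary carbocation.
Step 2: Carbocation rearrangement: a 1,2-hydride shift from the adjacent sec-butyl carbon converts the initially-formed secondary cation into the more stable tertiary cation.
Step 3: Loss of a β-proton to an ethanol molecule of the solvent: the C–H bonding pair collapses toward the cationic carbon to form the C=C π bond, yielding the alkene.
Total: 3 elementary steps.

3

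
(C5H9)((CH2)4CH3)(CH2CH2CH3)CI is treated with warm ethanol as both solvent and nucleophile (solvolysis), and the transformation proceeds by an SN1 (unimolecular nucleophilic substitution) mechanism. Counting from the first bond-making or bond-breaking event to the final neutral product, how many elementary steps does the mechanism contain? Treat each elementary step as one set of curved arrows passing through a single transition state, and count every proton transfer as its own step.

3

Step 1: The C–I bond breaks with both electrons going to the iodide; I⁻ leaves and a tertiary carbocation remains.
(No 1,2-shift: no single shift to an adjacent carbon would give a more stable cation.)
Step 2: CH3CH2OH donates an oxygen lone pair into the empty p orbital of the cation, giving a protonated ether (an oxonium ion).
Step 3: Deprotonation of the oxonium oxygen by solvent ethanol yields the neutral ether.
Total: 3 elementary steps.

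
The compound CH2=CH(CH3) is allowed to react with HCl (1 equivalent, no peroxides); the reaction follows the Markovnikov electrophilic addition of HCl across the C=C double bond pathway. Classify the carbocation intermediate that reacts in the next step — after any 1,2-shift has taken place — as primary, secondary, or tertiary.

Step 1: The π electrons of the C=C bond attack a proton of HCl; Markovnikov addition places the new C–H on the less-substituted alkene carbon, so the positive charge ends up on the more-substituted carbon — a secondary carbocation. The H–Cl bond breaks heterolytically, releasing Cl⁻.
No single 1,2-shift to an adjacent carbon would give a more-substituted cation, so no rearrangement occurs.

secondary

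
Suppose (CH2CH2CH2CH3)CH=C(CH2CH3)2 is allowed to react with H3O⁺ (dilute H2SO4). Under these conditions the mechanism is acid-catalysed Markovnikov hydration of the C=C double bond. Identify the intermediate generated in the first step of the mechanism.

tertiary carbocation

Step 1: Electrophilic addition begins with the π(C=C) electrons forming a bond to the proton of H3O⁺. Following Markovnikov's rule, the resulting cation is tertiary. H2O is released.
After step 1 the species present is a tertiary carbocation.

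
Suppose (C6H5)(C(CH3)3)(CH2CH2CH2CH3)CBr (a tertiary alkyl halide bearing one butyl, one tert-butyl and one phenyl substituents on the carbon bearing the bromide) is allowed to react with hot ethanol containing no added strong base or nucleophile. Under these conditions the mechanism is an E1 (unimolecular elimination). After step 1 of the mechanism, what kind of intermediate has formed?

tertiary carbocation

Step 1: Rate-determining heterolysis of the C–Br bond gives Br⁻ and a tertiary carbocation.
After step 1 the species present is a tertiary carbocation.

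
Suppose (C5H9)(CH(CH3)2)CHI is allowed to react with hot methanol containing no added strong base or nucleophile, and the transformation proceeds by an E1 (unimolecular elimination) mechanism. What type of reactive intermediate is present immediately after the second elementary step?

Step 1: Ionisation: the C–I σ-bond cleaves heterolytically; both bonding electrons depart with I⁻, leaving a secondary carbocation at the α-carbon.
Step 2: A hydride (H with its bonding pair) migrates from the adjacent cyclopentyl carbon to the cationic centre — a 1,2-hydride shift — upgrading the secondary cation to a tertiary one.
After step 2 the species present is a tertiary carbocation.

tertiary carbocation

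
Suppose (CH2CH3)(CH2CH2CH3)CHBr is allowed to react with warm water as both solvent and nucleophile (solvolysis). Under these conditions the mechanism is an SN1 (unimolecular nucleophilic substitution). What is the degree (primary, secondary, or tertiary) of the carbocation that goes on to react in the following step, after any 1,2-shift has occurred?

Step 1: Ionisation: the C–Br σ-bond cleaves heterolytically; both bonding electrons depart with Br⁻, leaving a secondary carbocation at the α-carbon.
No single 1,2-shift to an adjacent carbon would give a more-substituted cation, so no rearrangement occurs.

secondary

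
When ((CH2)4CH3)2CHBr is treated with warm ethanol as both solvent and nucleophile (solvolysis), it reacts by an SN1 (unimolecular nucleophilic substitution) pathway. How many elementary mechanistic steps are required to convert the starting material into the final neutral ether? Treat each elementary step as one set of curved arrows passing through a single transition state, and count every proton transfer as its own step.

3

Step 1: Unassisted departure of Br⁻ (taking the C–Br bonding pair) generates a secondary carbocation.
(No 1,2-shift: no single shift to an adjacent carbon would give a more stable cation.)
Step 2: Nucleophilic capture: the oxygen of CH3CH2OH bonds to the cationic carbon, producing an oxonium-ion intermediate.
Step 3: A second solvent molecule removes the proton on oxygen, giving the neutral ether product.
Total: 3 elementary steps.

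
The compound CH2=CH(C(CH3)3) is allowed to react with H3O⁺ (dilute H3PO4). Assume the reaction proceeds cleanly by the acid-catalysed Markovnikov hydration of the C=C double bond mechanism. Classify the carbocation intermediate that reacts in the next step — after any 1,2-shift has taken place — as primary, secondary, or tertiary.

Step 1: Electrophilic addition begins with the π(C=C) electrons forming a bond to the proton of H3O⁺. Following Markovnikov's rule, the resulting cation is secondary. H2O is released.
Step 2: A methyl group with its bonding pair migrates from the adjacent tert-butyl carbon to the cationic centre — a 1,2-methyl shift — upgrading the secondary cation to a tertiary one.
The cation rearranges from secondary to tertiary via a 1,2-methyl shift from the adjacent tert-butyl carbon; the tertiary cation is what reacts next.

tertiary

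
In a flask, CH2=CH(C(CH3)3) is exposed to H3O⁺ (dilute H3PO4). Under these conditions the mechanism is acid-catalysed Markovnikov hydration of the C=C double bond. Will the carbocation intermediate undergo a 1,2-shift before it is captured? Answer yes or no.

yes

The first-formed carbocation is secondary.
The adjacent tert-butyl carbon has no hydrogen but bears methyl groups; migration of one methyl with its bonding pair (a 1,2-methyl shift) places the charge on a tertiary centre.
Tertiary is more stable than secondary, so the shift occurs.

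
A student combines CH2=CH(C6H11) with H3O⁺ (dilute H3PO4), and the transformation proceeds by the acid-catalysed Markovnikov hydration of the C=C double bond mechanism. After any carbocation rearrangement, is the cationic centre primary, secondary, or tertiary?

tertiary

Step 1: Protonation of the alkene by H3O⁺: the π bond acts as the nucleophile and picks up H⁺, giving the more stable (Markovnikov) secondary carbocation. H2O is released.
Step 2: A hydride (H with its bonding pair) migrates from the adjacent cyclohexyl carbon to the cationic centre — a 1,2-hydride shift — upgrading the secondary cation to a tertiary one.
The cation rearranges from secondary to tertiary via a 1,2-hydride shift from the adjacent cyclohexyl carbon; the tertiary cation is what reacts next.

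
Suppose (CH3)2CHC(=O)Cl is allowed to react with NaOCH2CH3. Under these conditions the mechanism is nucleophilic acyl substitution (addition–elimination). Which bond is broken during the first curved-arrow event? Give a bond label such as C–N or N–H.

π(C=O)

Step 1: Nucleophilic addition of CH3CH2O⁻ to the acyl carbon breaks the π(C=O) bond and yields a tetrahedral, anionic intermediate.
The bond broken in this step is the π(C=O) bond.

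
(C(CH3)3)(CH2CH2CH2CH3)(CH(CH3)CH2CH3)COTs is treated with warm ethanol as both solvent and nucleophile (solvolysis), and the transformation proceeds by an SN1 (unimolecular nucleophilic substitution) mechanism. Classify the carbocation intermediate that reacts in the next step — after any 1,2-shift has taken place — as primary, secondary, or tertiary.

tertiary

Step 1: The C–O bond breaks with both electrons going to the tosylate; TsO⁻ leaves and a tertiary carbocation remains.
No single 1,2-shift to an adjacent carbon would give a more-substituted cation, so no rearrangement occurs.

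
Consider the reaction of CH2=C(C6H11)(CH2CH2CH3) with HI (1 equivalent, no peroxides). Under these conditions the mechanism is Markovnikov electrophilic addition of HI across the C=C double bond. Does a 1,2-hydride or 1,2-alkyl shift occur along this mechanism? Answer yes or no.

no

The first-formed carbocation is tertiary.
No single 1,2-shift to an adjacent carbon would produce a more-substituted cation than the one already present, so no rearrangement occurs.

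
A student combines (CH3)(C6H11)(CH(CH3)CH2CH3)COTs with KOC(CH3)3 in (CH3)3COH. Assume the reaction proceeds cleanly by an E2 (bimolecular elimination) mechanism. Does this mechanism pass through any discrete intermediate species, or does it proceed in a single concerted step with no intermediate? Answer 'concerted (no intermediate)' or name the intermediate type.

concerted (no intermediate)

In one step, (CH3)3CO⁻ pulls off a β-proton, the C–O bond cleaves, and a C=C double bond forms between the α- and β-carbons (E2, anti elimination).
All bond changes occur in one transition state; no discrete intermediate is formed.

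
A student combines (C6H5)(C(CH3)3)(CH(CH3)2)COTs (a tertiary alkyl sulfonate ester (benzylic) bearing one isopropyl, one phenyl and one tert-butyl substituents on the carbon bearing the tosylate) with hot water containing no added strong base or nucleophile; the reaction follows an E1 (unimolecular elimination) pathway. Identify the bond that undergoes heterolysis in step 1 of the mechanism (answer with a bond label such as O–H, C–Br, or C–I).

C–O

Step 1: Ionisation: the C–O σ-bond cleaves heterolytically; both bonding electrons depart with TsO⁻, leaving a tertiary carbocation at the α-carbon.
The bond broken in this step is the C–O bond.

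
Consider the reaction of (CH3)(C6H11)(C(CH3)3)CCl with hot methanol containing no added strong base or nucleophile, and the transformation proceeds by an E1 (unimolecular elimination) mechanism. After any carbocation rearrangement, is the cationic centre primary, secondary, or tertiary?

Step 1: Ionisation: the C–Cl σ-bond cleaves heterolytically; both bonding electrons depart with Cl⁻, leaving a tertiary carbocation at the α-carbon.
No single 1,2-shift to an adjacent carbon would give a more-substituted cation, so no rearrangement occurs.

tertiary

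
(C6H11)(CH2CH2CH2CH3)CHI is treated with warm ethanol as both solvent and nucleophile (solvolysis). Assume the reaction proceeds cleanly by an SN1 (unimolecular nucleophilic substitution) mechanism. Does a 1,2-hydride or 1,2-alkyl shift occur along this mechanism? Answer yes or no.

yes

The first-formed carbocation is secondary.
The adjacent cyclohexyl carbon already bears 2 other carbon substituents and has a hydrogen to migrate; after a 1,2-hydride shift from that carbon the positive charge sits on a tertiary centre.
Tertiary is more stable than secondary, so the shift occurs.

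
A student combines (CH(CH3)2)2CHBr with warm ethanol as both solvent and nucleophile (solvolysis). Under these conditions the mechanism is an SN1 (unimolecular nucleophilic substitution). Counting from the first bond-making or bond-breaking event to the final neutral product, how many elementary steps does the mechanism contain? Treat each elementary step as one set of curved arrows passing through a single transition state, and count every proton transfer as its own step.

Step 1: Unassisted departure of Br⁻ (taking the C–Br bonding pair) generates a secondary carbocation.
Step 2: A 1,2-hydride shift from the adjacent isopropyl carbon moves the positive charge from the secondary centre to an adjacent carbon, generating a more stable tertiary carbocation.
Step 3: CH3CH2OH donates an oxygen lone pair into the empty p orbital of the cation, giving a protonated ether (an oxonium ion).
Step 4: Deprotonation of the oxonium oxygen by solvent ethanol yields the neutral ether.
Total: 4 elementary steps.

4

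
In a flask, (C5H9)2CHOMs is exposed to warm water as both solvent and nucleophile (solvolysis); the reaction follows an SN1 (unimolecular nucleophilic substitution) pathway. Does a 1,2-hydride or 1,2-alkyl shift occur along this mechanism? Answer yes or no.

yes

The first-formed carbocation is secondary.
The adjacent cyclopentyl carbon already bears 2 other carbon substituents and has a hydrogen to migrate; after a 1,2-hydride shift from that carbon the positive charge sits on a tertiary centre.
Tertiary is more stable than secondary, so the shift occurs.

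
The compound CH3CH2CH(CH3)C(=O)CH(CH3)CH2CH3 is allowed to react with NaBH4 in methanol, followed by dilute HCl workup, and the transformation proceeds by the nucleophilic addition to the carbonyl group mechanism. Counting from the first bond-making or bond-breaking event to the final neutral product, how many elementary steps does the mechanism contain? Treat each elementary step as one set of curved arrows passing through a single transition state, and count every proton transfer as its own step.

Step 1: Nucleophilic addition: H⁻ (delivered from BH4⁻) adds to the carbonyl carbon, pushing the π(C=O) electron pair onto oxygen and giving a tetrahedral alkoxide.
Step 2: On dilute HCl workup the alkoxide oxygen is protonated, giving an alcohol.
Total: 2 elementary steps.

2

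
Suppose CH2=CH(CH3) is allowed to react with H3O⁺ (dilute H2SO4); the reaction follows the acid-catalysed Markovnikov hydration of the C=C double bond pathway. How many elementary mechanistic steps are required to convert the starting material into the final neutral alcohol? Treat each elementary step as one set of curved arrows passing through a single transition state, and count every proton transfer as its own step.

3

Step 1: Protonation of the alkene by H3O⁺: the π bond acts as the nucleophile and picks up H⁺, giving the more stable (Markovnikov) secondary carbocation. H2O is released.
(No 1,2-shift: no single shift to an adjacent carbon would give a more stable cation.)
Step 2: Nucleophilic capture of the cation by H2O produces the protonated alcohol (an oxonium ion).
Step 3: Deprotonation of the oxonium ion by a water molecule delivers the neutral alcohol and regenerates the acid catalyst.
Total: 3 elementary steps.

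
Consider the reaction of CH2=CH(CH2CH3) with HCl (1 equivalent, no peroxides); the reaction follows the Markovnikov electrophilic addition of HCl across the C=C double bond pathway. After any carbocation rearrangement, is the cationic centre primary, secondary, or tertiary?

Step 1: Electrophilic addition begins with the π(C=C) electrons forming a bond to the proton of HCl. Following Markovnikov's rule, the resulting cation is secondary. The H–Cl bond breaks heterolytically, releasing Cl⁻.
No single 1,2-shift to an adjacent carbon would give a more-substituted cation, so no rearrangement occurs.

secondary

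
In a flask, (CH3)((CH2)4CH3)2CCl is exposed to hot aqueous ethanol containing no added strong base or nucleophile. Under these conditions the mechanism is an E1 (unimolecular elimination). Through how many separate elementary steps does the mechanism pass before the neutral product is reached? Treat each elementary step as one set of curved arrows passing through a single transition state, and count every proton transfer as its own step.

2

Step 1: Unassisted departure of Cl⁻ (taking the C–Cl bonding pair) generates a tertiary carbocation.
(No 1,2-shift: no single shift to an adjacent carbon would give a more stable cation.)
Step 2: A weak base (a water (or ethanol) molecule from the solvent) removes a proton from a carbon adjacent to the cationic centre; the electrons of that C–H bond become the new π(C=C) bond, giving the alkene.
Total: 2 elementary steps.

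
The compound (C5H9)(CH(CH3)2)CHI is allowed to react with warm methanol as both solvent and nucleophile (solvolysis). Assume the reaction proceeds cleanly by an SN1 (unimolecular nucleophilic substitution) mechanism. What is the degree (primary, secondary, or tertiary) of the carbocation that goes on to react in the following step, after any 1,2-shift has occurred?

Step 1: Rate-determining heterolysis of the C–I bond gives I⁻ and a secondary carbocation.
Step 2: A 1,2-hydride shift from the adjacent isopropyl carbon moves the positive charge from the secondary centre to an adjacent carbon, generating a more stable tertiary carbocation.
The cation rearranges from secondary to tertiary via a 1,2-hydride shift from the adjacent isopropyl carbon; the tertiary cation is what reacts next.

tertiary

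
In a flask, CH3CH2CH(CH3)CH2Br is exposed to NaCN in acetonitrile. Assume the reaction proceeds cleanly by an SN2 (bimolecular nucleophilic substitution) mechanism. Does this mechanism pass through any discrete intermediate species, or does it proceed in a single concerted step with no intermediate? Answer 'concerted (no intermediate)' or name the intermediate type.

The cyanide nucleophile donates a lone pair from C to the α-carbon in a backside attack; simultaneously the C–Br σ-bond breaks and both of its electrons leave with Br⁻. One concerted step with inversion of configuration.
All bond changes occur in one transition state; no discrete intermediate is formed.

concerted (no intermediate)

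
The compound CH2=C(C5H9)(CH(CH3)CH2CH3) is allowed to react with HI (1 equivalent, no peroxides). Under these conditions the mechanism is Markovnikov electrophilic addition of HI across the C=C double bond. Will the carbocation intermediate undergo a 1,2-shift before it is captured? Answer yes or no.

The first-formed carbocation is tertiary.
No single 1,2-shift to an adjacent carbon would produce a more-substituted cation than the one already present, so no rearrangement occurs.

no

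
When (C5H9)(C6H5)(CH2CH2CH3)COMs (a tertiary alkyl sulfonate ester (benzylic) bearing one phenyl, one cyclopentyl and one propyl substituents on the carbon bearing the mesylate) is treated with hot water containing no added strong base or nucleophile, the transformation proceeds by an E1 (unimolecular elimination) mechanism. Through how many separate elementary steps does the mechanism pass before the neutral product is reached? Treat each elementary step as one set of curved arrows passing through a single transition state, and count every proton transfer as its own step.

2

Step 1: Unassisted departure of MsO⁻ (taking the C–O bonding pair) generates a tertiary carbocation.
(No 1,2-shift: no single shift to an adjacent carbon would give a more stable cation.)
Step 2: Loss of a β-proton to a water molecule of the solvent: the C–H bonding pair collapses toward the cationic carbon to form the C=C π bond, yielding the alkene.
Total: 2 elementary steps.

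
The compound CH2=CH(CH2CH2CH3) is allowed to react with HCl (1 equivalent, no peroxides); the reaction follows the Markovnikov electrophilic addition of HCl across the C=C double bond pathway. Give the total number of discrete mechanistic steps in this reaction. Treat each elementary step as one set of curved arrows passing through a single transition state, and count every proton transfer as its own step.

2

Step 1: Protonation of the alkene by HCl: the π bond acts as the nucleophile and picks up H⁺, giving the more stable (Markovnikov) secondary carbocation. The H–Cl bond breaks heterolytically, releasing Cl⁻.
(No 1,2-shift: no single shift to an adjacent carbon would give a more stable cation.)
Step 2: The Cl⁻ anion donates a lone pair to the carbocation, forming the new C–Cl σ-bond and giving the neutral alkyl halide.
Total: 2 elementary steps.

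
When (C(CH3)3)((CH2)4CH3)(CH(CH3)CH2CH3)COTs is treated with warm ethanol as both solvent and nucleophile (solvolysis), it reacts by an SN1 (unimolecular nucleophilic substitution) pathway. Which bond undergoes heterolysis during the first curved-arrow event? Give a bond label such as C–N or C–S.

Step 1: The C–O bond breaks with both electrons going to the tosylate; TsO⁻ leaves and a tertiary carbocation remains.
The bond broken in this step is the C–O bond.

C–O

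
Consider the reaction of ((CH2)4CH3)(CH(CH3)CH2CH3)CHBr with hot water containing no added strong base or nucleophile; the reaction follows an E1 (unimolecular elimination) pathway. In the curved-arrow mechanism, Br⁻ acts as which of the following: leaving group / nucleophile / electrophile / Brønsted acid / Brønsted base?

Step 1: Rate-determining heterolysis of the C–Br bond gives Br⁻ and a secondary carbocation.
Br⁻ departs with both electrons of the breaking σ-bond — that is the definition of a leaving group.

leaving group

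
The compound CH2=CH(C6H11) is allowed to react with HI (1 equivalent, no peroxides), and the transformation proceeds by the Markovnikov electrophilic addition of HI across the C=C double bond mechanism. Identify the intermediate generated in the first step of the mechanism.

secondary carbocation

Step 1: Electrophilic addition begins with the π(C=C) electrons forming a bond to the proton of HI. Following Markovnikov's rule, the resulting cation is secondary. The H–I bond breaks heterolytically, releasing I⁻.
After step 1 the species present is a secondary carbocation.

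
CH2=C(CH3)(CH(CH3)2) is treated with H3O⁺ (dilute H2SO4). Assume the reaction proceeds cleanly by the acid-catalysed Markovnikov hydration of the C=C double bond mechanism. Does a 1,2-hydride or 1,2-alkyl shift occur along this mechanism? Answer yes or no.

The first-formed carbocation is tertiary.
No single 1,2-shift to an adjacent carbon would produce a more-substituted cation than the one already present, so no rearrangement occurs.

no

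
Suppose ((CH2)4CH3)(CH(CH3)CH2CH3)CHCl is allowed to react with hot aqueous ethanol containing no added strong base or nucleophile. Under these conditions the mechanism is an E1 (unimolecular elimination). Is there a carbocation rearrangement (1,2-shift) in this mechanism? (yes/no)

The first-formed carbocation is secondary.
The adjacent sec-butyl carbon already bears 2 other carbon substituents and has a hydrogen to migrate; after a 1,2-hydride shift from that carbon the positive charge sits on a tertiary centre.
Tertiary is more stable than secondary, so the shift occurs.

yes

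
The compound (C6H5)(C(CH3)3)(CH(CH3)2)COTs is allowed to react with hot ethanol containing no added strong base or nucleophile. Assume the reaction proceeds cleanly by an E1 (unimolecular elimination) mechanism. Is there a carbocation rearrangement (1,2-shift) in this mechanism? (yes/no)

The first-formed carbocation is tertiary.
No single 1,2-shift to an adjacent carbon would produce a more-substituted cation than the one already present, so no rearrangement occurs.

no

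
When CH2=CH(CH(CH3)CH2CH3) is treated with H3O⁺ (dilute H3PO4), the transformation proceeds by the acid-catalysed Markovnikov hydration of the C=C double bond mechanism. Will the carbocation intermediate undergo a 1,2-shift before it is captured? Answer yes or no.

The first-formed carbocation is secondary.
The adjacent sec-butyl carbon already bears 2 other carbon substituents and has a hydrogen to migrate; after a 1,2-hydride shift from that carbon the positive charge sits on a tertiary centre.
Tertiary is more stable than secondary, so the shift occurs.

yes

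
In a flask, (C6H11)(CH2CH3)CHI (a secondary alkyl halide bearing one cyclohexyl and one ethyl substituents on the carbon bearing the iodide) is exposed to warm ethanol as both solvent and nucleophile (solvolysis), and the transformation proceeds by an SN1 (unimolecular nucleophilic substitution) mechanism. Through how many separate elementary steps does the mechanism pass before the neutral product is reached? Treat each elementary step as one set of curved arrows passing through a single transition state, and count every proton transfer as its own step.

4

Step 1: Ionisation: the C–I σ-bond cleaves heterolytically; both bonding electrons depart with I⁻, leaving a secondary carbocation at the α-carbon.
Step 2: A hydride (H with its bonding pair) migrates from the adjacent cyclohexyl carbon to the cationic centre — a 1,2-hydride shift — upgrading the secondary cation to a tertiary one.
Step 3: Nucleophilic capture: the oxygen of CH3CH2OH bonds to the cationic carbon, producing an oxonium-ion intermediate.
Step 4: A second solvent molecule removes the proton on oxygen, giving the neutral ether product.
Total: 4 elementary steps.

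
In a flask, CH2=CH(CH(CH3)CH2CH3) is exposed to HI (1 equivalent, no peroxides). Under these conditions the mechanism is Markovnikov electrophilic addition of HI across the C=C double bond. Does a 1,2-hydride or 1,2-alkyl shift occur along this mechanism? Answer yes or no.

The first-formed carbocation is secondary.
The adjacent sec-butyl carbon already bears 2 other carbon substituents and has a hydrogen to migrate; after a 1,2-hydride shift from that carbon the positive charge sits on a tertiary centre.
Tertiary is more stable than secondary, so the shift occurs.

yes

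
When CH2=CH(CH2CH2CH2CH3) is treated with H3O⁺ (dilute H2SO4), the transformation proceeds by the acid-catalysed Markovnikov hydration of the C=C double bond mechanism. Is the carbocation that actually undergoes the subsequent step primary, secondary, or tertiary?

secondary

Step 1: Electrophilic addition begins with the π(C=C) electrons forming a bond to the proton of H3O⁺. Following Markovnikov's rule, the resulting cation is secondary. H2O is released.
No single 1,2-shift to an adjacent carbon would give a more-substituted cation, so no rearrangement occurs.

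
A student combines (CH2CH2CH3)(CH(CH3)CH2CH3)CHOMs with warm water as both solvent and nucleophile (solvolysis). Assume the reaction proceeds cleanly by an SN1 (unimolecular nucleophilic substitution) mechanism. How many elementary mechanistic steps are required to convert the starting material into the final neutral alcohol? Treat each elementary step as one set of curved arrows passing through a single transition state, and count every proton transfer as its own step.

Step 1: Rate-determining heterolysis of the C–O bond gives MsO⁻ and a secondary carbocation.
Step 2: Carbocation rearrangement: a 1,2-hydride shift from the adjacent sec-butyl carbon converts the initially-formed secondary cation into the more stable tertiary cation.
Step 3: A lone pair on the oxygen of H2O attacks the carbocation, forming a new C–O σ-bond and an oxonium ion.
Step 4: A second solvent molecule removes the proton on oxygen, giving the neutral alcohol product.
Total: 4 elementary steps.

4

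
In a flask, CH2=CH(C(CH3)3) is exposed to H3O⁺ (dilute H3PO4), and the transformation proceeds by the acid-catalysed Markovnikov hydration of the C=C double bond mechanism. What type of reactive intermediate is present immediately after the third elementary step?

Step 1: The π electrons of the C=C bond attack a proton of H3O⁺; Markovnikov addition places the new C–H on the less-substituted alkene carbon, so the positive charge ends up on the more-substituted carbon — a secondary carbocation. H2O is released.
Step 2: A methyl group with its bonding pair migrates from the adjacent tert-butyl carbon to the cationic centre — a 1,2-methyl shift — upgrading the secondary cation to a tertiary one.
Step 3: Nucleophilic capture of the cation by H2O produces the protonated alcohol (an oxonium ion).
After step 3 the species present is an oxonium ion.

oxonium ion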